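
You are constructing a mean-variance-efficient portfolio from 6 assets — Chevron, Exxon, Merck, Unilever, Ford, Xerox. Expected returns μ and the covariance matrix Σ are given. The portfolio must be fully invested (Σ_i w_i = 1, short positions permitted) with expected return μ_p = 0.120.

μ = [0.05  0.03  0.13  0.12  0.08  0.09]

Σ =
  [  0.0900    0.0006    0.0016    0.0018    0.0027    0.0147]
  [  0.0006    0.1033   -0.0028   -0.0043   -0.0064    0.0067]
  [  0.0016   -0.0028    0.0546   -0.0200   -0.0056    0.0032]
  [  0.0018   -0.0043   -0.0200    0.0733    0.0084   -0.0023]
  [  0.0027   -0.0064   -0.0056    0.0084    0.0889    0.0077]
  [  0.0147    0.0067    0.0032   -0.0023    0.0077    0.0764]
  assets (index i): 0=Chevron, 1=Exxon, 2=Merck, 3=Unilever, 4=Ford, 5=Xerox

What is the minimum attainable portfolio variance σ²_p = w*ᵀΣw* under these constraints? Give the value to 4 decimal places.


g=Σ⁻¹μ = [0.2650  0.4737  3.3446  2.5066  0.8185  0.9384]
h=Σ⁻¹𝟙 = [8.3756  11.2982  26.7187  20.4326  10.7896  8.8952]
a=μᵀg=0.912987  b=𝟙ᵀg=8.346803  c=𝟙ᵀh=86.509843  D=ac−b²=9.313261
λ₁=(c·0.120−b)/D = (86.509843·0.120−8.346803)/9.313261 = 0.218439
λ₂=(a−b·0.120)/D = (0.912987−8.346803·0.120)/9.313261 = -0.009516
w* = 0.218439·g + -0.009516·h:
  w_0 = 0.218439·0.2650 + -0.009516·8.3756 = -0.0218  (Chevron)
  w_1 = 0.218439·0.4737 + -0.009516·11.2982 = -0.0040  (Exxon)
  w_2 = 0.218439·3.3446 + -0.009516·26.7187 = 0.4763  (Merck)
  w_3 = 0.218439·2.5066 + -0.009516·20.4326 = 0.3531  (Unilever)
  w_4 = 0.218439·0.8185 + -0.009516·10.7896 = 0.0761  (Ford)
  w_5 = 0.218439·0.9384 + -0.009516·8.8952 = 0.1203  (Xerox)
Σw_i=1.0000  μᵀw=0.1200
σ²=wᵀΣw=λ₁·μ_p+λ₂ = 0.218439·0.120 + -0.009516 = 0.016696 ≈ 0.0167

0.0167


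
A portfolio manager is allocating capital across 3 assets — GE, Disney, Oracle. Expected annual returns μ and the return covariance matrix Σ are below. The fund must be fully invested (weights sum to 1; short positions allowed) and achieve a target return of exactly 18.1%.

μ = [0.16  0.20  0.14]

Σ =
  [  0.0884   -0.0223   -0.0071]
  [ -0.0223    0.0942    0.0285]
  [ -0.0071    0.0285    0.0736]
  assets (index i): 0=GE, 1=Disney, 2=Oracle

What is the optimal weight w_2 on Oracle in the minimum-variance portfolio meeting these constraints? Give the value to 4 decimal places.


0.0380

u=Σ⁻¹μ = [2.4998  2.3407  1.2369]
v=Σ⁻¹𝟙 = [14.9246  10.8768  10.8149]
a=μᵀu=1.041271  b=𝟙ᵀu=6.077389  c=𝟙ᵀv=36.616341  D=ac−b²=1.192860
λ₁=(c·0.181−b)/D = (36.616341·0.181−6.077389)/1.192860 = 0.461218
λ₂=(a−b·0.181)/D = (1.041271−6.077389·0.181)/1.192860 = -0.049240
w* = 0.461218·u + -0.049240·v:
  w_0 = 0.461218·2.4998 + -0.049240·14.9246 = 0.4180  (GE)
  w_1 = 0.461218·2.3407 + -0.049240·10.8768 = 0.5440  (Disney)
  w_2 = 0.461218·1.2369 + -0.049240·10.8149 = 0.0380  (Oracle)
Σw_i=1.0000  μᵀw=0.1810
σ²=wᵀΣw=λ₁·μ_p+λ₂ = 0.461218·0.181 + -0.049240 = 0.034240 ≈ 0.0342


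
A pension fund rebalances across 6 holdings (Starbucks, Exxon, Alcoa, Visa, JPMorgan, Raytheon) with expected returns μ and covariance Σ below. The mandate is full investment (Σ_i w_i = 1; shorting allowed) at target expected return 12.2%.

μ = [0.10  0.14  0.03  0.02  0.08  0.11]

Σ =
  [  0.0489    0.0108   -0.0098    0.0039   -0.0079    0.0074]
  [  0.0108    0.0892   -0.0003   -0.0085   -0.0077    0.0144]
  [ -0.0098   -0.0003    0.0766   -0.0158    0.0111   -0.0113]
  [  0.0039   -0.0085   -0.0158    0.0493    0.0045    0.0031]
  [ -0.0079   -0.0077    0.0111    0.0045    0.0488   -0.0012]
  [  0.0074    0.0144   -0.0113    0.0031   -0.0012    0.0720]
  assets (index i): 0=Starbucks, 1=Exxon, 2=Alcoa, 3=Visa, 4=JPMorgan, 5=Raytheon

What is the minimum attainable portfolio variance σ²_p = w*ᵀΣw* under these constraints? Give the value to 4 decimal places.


0.0247

x=Σ⁻¹μ = [1.9858  1.3582  0.6165  0.4223  2.0246  1.1644]
y=Σ⁻¹𝟙 = [21.4116  10.7313  19.8248  24.2919  19.1952  11.9274]
a=μᵀx=0.705712  b=𝟙ᵀx=7.571752  c=𝟙ᵀy=107.382124  D=ac−b²=18.449428
λ₁=(c·0.122−b)/D = (107.382124·0.122−7.571752)/18.449428 = 0.299677
λ₂=(a−b·0.122)/D = (0.705712−7.571752·0.122)/18.449428 = -0.011818
w* = 0.299677·x + -0.011818·y:
  w_0 = 0.299677·1.9858 + -0.011818·21.4116 = 0.3420  (Starbucks)
  w_1 = 0.299677·1.3582 + -0.011818·10.7313 = 0.2802  (Exxon)
  w_2 = 0.299677·0.6165 + -0.011818·19.8248 = -0.0495  (Alcoa)
  w_3 = 0.299677·0.4223 + -0.011818·24.2919 = -0.1605  (Visa)
  w_4 = 0.299677·2.0246 + -0.011818·19.1952 = 0.3799  (JPMorgan)
  w_5 = 0.299677·1.1644 + -0.011818·11.9274 = 0.2080  (Raytheon)
Σw_i=1.0000  μᵀw=0.1220
σ²=wᵀΣw=λ₁·μ_p+λ₂ = 0.299677·0.122 + -0.011818 = 0.024742 ≈ 0.0247


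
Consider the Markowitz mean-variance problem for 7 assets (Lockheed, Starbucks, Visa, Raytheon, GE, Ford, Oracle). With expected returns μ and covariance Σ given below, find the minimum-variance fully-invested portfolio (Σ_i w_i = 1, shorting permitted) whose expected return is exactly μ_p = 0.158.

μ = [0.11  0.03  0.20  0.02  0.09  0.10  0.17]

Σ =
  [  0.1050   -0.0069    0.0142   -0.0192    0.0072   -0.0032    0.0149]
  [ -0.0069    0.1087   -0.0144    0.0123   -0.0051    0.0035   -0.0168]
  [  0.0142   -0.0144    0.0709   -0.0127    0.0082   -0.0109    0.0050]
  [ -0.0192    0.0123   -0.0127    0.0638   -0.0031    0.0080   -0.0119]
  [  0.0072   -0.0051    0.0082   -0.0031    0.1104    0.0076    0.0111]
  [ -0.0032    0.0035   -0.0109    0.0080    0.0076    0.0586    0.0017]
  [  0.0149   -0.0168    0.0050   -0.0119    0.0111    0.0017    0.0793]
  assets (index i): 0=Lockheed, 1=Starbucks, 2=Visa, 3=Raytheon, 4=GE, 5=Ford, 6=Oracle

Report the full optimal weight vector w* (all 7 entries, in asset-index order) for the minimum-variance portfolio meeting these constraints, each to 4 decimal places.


u=Σ⁻¹μ = [0.6224  0.8855  3.2119  1.1180  0.2569  2.0381  2.1000]
v=Σ⁻¹𝟙 = [9.6521  11.9027  19.2314  20.9519  5.5857  16.4640  14.1151]
a=μᵀu=1.343697  b=𝟙ᵀu=10.232807  c=𝟙ᵀv=97.902819  D=ac−b²=26.841382
λ₁=(c·0.158−b)/D = (97.902819·0.158−10.232807)/26.841382 = 0.195066
λ₂=(a−b·0.158)/D = (1.343697−10.232807·0.158)/26.841382 = -0.010174
w* = 0.195066·u + -0.010174·v:
  w_0 = 0.195066·0.6224 + -0.010174·9.6521 = 0.0232  (Lockheed)
  w_1 = 0.195066·0.8855 + -0.010174·11.9027 = 0.0516  (Starbucks)
  w_2 = 0.195066·3.2119 + -0.010174·19.2314 = 0.4309  (Visa)
  w_3 = 0.195066·1.1180 + -0.010174·20.9519 = 0.0049  (Raytheon)
  w_4 = 0.195066·0.2569 + -0.010174·5.5857 = -0.0067  (GE)
  w_5 = 0.195066·2.0381 + -0.010174·16.4640 = 0.2301  (Ford)
  w_6 = 0.195066·2.1000 + -0.010174·14.1151 = 0.2660  (Oracle)
Σw_i=1.0000  μᵀw=0.1580
σ²=wᵀΣw=λ₁·μ_p+λ₂ = 0.195066·0.158 + -0.010174 = 0.020646 ≈ 0.0206

0.0232  0.0516  0.4309  0.0049  -0.0067  0.2301  0.2660


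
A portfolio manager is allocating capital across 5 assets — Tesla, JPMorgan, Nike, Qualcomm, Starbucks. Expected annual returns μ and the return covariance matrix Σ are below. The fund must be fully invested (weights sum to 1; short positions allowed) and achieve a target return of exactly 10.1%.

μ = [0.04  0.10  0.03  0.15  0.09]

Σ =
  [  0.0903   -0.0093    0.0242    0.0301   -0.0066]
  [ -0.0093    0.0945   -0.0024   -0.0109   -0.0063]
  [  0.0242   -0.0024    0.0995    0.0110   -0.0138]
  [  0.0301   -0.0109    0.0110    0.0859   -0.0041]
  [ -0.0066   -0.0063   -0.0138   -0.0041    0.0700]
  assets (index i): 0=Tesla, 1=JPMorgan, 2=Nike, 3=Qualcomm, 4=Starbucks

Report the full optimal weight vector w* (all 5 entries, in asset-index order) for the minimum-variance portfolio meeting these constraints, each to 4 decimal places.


x=Σ⁻¹μ = [-0.0477  1.3958  0.3495  1.9712  1.5912]
y=Σ⁻¹𝟙 = [7.7879  14.0487  9.9692  10.3185  18.8541]
a=μᵀx=0.587057  b=𝟙ᵀx=5.260105  c=𝟙ᵀy=60.978415  D=ac−b²=8.129075
λ₁=(c·0.101−b)/D = (60.978415·0.101−5.260105)/8.129075 = 0.110556
λ₂=(a−b·0.101)/D = (0.587057−5.260105·0.101)/8.129075 = 0.006863
w* = 0.110556·x + 0.006863·y:
  w_0 = 0.110556·-0.0477 + 0.006863·7.7879 = 0.0482  (Tesla)
  w_1 = 0.110556·1.3958 + 0.006863·14.0487 = 0.2507  (JPMorgan)
  w_2 = 0.110556·0.3495 + 0.006863·9.9692 = 0.1071  (Nike)
  w_3 = 0.110556·1.9712 + 0.006863·10.3185 = 0.2887  (Qualcomm)
  w_4 = 0.110556·1.5912 + 0.006863·18.8541 = 0.3053  (Starbucks)
Σw_i=1.0000  μᵀw=0.1010
σ²=wᵀΣw=λ₁·μ_p+λ₂ = 0.110556·0.101 + 0.006863 = 0.018029 ≈ 0.0180

0.0482  0.2507  0.1071  0.2887  0.3053


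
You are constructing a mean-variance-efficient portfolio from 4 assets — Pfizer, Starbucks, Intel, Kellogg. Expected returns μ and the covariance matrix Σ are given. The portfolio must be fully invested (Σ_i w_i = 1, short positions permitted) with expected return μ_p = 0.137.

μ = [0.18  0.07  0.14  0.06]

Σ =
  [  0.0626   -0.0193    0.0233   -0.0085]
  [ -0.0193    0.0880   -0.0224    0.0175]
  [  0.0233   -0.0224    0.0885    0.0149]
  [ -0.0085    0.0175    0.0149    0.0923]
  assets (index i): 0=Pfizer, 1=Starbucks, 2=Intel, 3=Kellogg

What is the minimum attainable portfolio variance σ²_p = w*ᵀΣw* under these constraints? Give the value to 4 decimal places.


0.0222

p=Σ⁻¹μ = [3.0241  1.6617  1.1339  0.4305]
q=Σ⁻¹𝟙 = [18.6513  16.1879  9.1381  8.0075]
a=μᵀp=0.845233  b=𝟙ᵀp=6.250169  c=𝟙ᵀq=51.984757  D=ac−b²=4.874609
λ₁=(c·0.137−b)/D = (51.984757·0.137−6.250169)/4.874609 = 0.178833
λ₂=(a−b·0.137)/D = (0.845233−6.250169·0.137)/4.874609 = -0.002265
w* = 0.178833·p + -0.002265·q:
  w_0 = 0.178833·3.0241 + -0.002265·18.6513 = 0.4986  (Pfizer)
  w_1 = 0.178833·1.6617 + -0.002265·16.1879 = 0.2605  (Starbucks)
  w_2 = 0.178833·1.1339 + -0.002265·9.1381 = 0.1821  (Intel)
  w_3 = 0.178833·0.4305 + -0.002265·8.0075 = 0.0588  (Kellogg)
Σw_i=1.0000  μᵀw=0.1370
σ²=wᵀΣw=λ₁·μ_p+λ₂ = 0.178833·0.137 + -0.002265 = 0.022235 ≈ 0.0222


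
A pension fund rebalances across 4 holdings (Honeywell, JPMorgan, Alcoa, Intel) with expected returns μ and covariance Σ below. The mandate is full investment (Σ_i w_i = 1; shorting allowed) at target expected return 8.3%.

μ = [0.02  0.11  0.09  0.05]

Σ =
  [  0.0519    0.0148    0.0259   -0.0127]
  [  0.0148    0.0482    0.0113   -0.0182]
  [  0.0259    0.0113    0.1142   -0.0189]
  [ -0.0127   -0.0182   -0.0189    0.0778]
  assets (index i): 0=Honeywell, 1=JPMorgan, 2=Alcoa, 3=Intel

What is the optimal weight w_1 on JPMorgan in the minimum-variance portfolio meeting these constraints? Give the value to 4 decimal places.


p=Σ⁻¹μ = [-0.4848  2.7654  0.8593  1.4192]
q=Σ⁻¹𝟙 = [14.7512  23.0416  6.8233  22.3092]
a=μᵀp=0.442799  b=𝟙ᵀp=4.559160  c=𝟙ᵀq=66.925358  D=ac−b²=8.848546
λ₁=(c·0.083−b)/D = (66.925358·0.083−4.559160)/8.848546 = 0.112521
λ₂=(a−b·0.083)/D = (0.442799−4.559160·0.083)/8.848546 = 0.007277
w* = 0.112521·p + 0.007277·q:
  w_0 = 0.112521·-0.4848 + 0.007277·14.7512 = 0.0528  (Honeywell)
  w_1 = 0.112521·2.7654 + 0.007277·23.0416 = 0.4788  (JPMorgan)
  w_2 = 0.112521·0.8593 + 0.007277·6.8233 = 0.1463  (Alcoa)
  w_3 = 0.112521·1.4192 + 0.007277·22.3092 = 0.3220  (Intel)
Σw_i=1.0000  μᵀw=0.0830
σ²=wᵀΣw=λ₁·μ_p+λ₂ = 0.112521·0.083 + 0.007277 = 0.016616 ≈ 0.0166

0.4788


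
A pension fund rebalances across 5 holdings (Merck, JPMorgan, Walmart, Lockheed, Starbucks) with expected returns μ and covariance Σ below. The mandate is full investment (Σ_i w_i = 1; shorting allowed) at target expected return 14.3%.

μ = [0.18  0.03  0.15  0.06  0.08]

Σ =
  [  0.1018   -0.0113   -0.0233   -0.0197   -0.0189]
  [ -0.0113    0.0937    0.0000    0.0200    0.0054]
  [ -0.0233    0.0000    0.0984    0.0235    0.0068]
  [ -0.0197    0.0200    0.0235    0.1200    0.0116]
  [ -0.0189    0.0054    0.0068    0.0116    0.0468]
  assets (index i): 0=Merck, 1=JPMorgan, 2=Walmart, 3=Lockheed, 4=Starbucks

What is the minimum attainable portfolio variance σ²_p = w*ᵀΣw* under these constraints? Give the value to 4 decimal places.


x=Σ⁻¹μ = [2.7661  0.4581  1.9493  0.2615  2.4256]
y=Σ⁻¹𝟙 = [19.3019  10.4870  11.8056  5.0265  24.9912]
a=μᵀx=1.013778  b=𝟙ᵀx=7.860671  c=𝟙ᵀy=71.612145  D=ac−b²=10.808694
λ₁=(c·0.143−b)/D = (71.612145·0.143−7.860671)/10.808694 = 0.220181
λ₂=(a−b·0.143)/D = (1.013778−7.860671·0.143)/10.808694 = -0.010205
w* = 0.220181·x + -0.010205·y:
  w_0 = 0.220181·2.7661 + -0.010205·19.3019 = 0.4121  (Merck)
  w_1 = 0.220181·0.4581 + -0.010205·10.4870 = -0.0061  (JPMorgan)
  w_2 = 0.220181·1.9493 + -0.010205·11.8056 = 0.3087  (Walmart)
  w_3 = 0.220181·0.2615 + -0.010205·5.0265 = 0.0063  (Lockheed)
  w_4 = 0.220181·2.4256 + -0.010205·24.9912 = 0.2790  (Starbucks)
Σw_i=1.0000  μᵀw=0.1430
σ²=wᵀΣw=λ₁·μ_p+λ₂ = 0.220181·0.143 + -0.010205 = 0.021281 ≈ 0.0213

0.0213


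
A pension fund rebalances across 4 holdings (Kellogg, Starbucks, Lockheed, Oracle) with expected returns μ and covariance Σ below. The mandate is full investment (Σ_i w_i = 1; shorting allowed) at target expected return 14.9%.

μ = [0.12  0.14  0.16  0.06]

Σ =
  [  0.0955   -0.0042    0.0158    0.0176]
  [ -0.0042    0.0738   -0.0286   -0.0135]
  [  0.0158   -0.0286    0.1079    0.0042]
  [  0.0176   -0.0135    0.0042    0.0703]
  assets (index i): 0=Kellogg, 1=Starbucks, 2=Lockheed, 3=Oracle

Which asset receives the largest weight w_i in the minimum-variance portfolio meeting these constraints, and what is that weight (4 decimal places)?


Starbucks (0.4933)

p=Σ⁻¹μ = [0.8388  2.9579  2.1018  1.0859]
q=Σ⁻¹𝟙 = [6.2280  22.1170  13.5915  16.1007]
a=μᵀp=0.916203  b=𝟙ᵀp=6.984419  c=𝟙ᵀq=58.037206  D=ac−b²=4.391773
λ₁=(c·0.149−b)/D = (58.037206·0.149−6.984419)/4.391773 = 0.378691
λ₂=(a−b·0.149)/D = (0.916203−6.984419·0.149)/4.391773 = -0.028343
w* = 0.378691·p + -0.028343·q:
  w_0 = 0.378691·0.8388 + -0.028343·6.2280 = 0.1411  (Kellogg)
  w_1 = 0.378691·2.9579 + -0.028343·22.1170 = 0.4933  (Starbucks)
  w_2 = 0.378691·2.1018 + -0.028343·13.5915 = 0.4107  (Lockheed)
  w_3 = 0.378691·1.0859 + -0.028343·16.1007 = -0.0451  (Oracle)
Σw_i=1.0000  μᵀw=0.1490
σ²=wᵀΣw=λ₁·μ_p+λ₂ = 0.378691·0.149 + -0.028343 = 0.028082 ≈ 0.0281


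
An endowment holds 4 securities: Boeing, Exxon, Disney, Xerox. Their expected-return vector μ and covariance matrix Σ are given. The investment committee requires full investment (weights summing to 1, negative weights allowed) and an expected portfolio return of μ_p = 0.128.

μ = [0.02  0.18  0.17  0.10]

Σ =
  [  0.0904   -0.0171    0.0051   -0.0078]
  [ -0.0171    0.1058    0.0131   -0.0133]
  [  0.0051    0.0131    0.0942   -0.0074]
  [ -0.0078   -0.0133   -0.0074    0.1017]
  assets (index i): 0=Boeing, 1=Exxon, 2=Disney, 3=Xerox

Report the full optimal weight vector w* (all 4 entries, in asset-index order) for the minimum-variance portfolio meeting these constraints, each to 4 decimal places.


u=Σ⁻¹μ = [0.5819  1.7660  1.6358  1.3779]
v=Σ⁻¹𝟙 = [13.9938  12.2316  9.1920  13.1746]
a=μᵀu=0.745404  b=𝟙ᵀu=5.361662  c=𝟙ᵀv=48.591997  D=ac−b²=7.473258
λ₁=(c·0.128−b)/D = (48.591997·0.128−5.361662)/7.473258 = 0.114825
λ₂=(a−b·0.128)/D = (0.745404−5.361662·0.128)/7.473258 = 0.007910
w* = 0.114825·u + 0.007910·v:
  w_0 = 0.114825·0.5819 + 0.007910·13.9938 = 0.1775  (Boeing)
  w_1 = 0.114825·1.7660 + 0.007910·12.2316 = 0.2995  (Exxon)
  w_2 = 0.114825·1.6358 + 0.007910·9.1920 = 0.2605  (Disney)
  w_3 = 0.114825·1.3779 + 0.007910·13.1746 = 0.2624  (Xerox)
Σw_i=1.0000  μᵀw=0.1280
σ²=wᵀΣw=λ₁·μ_p+λ₂ = 0.114825·0.128 + 0.007910 = 0.022607 ≈ 0.0226

0.1775  0.2995  0.2605  0.2624


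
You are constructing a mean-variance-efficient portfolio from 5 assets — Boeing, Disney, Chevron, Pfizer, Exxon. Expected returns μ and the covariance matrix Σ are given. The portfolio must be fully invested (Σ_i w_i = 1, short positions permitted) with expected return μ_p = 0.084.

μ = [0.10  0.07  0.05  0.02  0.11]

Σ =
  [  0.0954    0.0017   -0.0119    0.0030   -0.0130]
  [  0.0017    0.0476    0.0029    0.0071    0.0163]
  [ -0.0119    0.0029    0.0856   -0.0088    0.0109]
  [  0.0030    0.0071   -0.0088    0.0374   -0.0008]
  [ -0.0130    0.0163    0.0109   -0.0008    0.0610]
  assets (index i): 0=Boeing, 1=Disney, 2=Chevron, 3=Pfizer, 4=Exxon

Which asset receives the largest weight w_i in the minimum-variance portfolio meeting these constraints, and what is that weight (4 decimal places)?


Exxon (0.3552)

g=Σ⁻¹μ = [1.3376  0.7003  0.5642  0.4659  1.8065]
h=Σ⁻¹𝟙 = [13.1244  10.7668  14.1447  27.2719  14.1436]
a=μᵀg=0.419031  b=𝟙ᵀg=4.874584  c=𝟙ᵀh=79.451403  D=ac−b²=9.530997
λ₁=(c·0.084−b)/D = (79.451403·0.084−4.874584)/9.530997 = 0.188788
λ₂=(a−b·0.084)/D = (0.419031−4.874584·0.084)/9.530997 = 0.001004
w* = 0.188788·g + 0.001004·h:
  w_0 = 0.188788·1.3376 + 0.001004·13.1244 = 0.2657  (Boeing)
  w_1 = 0.188788·0.7003 + 0.001004·10.7668 = 0.1430  (Disney)
  w_2 = 0.188788·0.5642 + 0.001004·14.1447 = 0.1207  (Chevron)
  w_3 = 0.188788·0.4659 + 0.001004·27.2719 = 0.1153  (Pfizer)
  w_4 = 0.188788·1.8065 + 0.001004·14.1436 = 0.3552  (Exxon)
Σw_i=1.0000  μᵀw=0.0840
σ²=wᵀΣw=λ₁·μ_p+λ₂ = 0.188788·0.084 + 0.001004 = 0.016862 ≈ 0.0169


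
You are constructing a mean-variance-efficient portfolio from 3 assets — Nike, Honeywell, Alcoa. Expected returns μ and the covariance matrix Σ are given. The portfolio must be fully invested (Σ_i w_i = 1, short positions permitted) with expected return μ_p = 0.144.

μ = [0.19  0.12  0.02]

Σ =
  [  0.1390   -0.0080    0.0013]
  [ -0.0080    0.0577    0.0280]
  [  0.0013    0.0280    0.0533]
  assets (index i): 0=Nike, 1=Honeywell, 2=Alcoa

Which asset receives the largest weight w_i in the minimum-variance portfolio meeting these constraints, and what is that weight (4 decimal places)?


Honeywell (0.6329)

x=Σ⁻¹μ = [1.5423  2.8584  -1.1640]
y=Σ⁻¹𝟙 = [7.8088  12.6184  11.9425]
a=μᵀx=0.612767  b=𝟙ᵀx=3.236727  c=𝟙ᵀy=32.369652  D=ac−b²=9.358654
λ₁=(c·0.144−b)/D = (32.369652·0.144−3.236727)/9.358654 = 0.152212
λ₂=(a−b·0.144)/D = (0.612767−3.236727·0.144)/9.358654 = 0.015673
w* = 0.152212·x + 0.015673·y:
  w_0 = 0.152212·1.5423 + 0.015673·7.8088 = 0.3571  (Nike)
  w_1 = 0.152212·2.8584 + 0.015673·12.6184 = 0.6329  (Honeywell)
  w_2 = 0.152212·-1.1640 + 0.015673·11.9425 = 0.0100  (Alcoa)
Σw_i=1.0000  μᵀw=0.1440
σ²=wᵀΣw=λ₁·μ_p+λ₂ = 0.152212·0.144 + 0.015673 = 0.037592 ≈ 0.0376


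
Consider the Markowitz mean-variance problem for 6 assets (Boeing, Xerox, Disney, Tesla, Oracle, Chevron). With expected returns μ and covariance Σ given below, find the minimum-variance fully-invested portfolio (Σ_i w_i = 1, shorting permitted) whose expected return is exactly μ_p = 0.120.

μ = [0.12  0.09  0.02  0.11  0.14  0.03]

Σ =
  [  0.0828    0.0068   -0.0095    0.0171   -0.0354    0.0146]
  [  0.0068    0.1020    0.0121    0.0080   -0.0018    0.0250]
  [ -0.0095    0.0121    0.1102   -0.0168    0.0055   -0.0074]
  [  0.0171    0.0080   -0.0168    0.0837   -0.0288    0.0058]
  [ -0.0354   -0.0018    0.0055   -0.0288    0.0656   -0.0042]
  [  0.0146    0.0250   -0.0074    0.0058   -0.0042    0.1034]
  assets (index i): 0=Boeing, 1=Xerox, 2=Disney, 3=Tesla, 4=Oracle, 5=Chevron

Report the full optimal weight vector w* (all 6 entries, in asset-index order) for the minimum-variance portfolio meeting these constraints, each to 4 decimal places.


p=Σ⁻¹μ = [3.0457  0.5608  0.4970  2.4000  4.7936  -0.1798]
q=Σ⁻¹𝟙 = [23.2795  4.1198  12.5134  21.4909  36.7259  6.5699]
a=μᵀp=1.355608  b=𝟙ᵀp=11.117311  c=𝟙ᵀq=104.699379  D=ac−b²=18.336731
λ₁=(c·0.120−b)/D = (104.699379·0.120−11.117311)/18.336731 = 0.078892
λ₂=(a−b·0.120)/D = (1.355608−11.117311·0.120)/18.336731 = 0.001174
w* = 0.078892·p + 0.001174·q:
  w_0 = 0.078892·3.0457 + 0.001174·23.2795 = 0.2676  (Boeing)
  w_1 = 0.078892·0.5608 + 0.001174·4.1198 = 0.0491  (Xerox)
  w_2 = 0.078892·0.4970 + 0.001174·12.5134 = 0.0539  (Disney)
  w_3 = 0.078892·2.4000 + 0.001174·21.4909 = 0.2146  (Tesla)
  w_4 = 0.078892·4.7936 + 0.001174·36.7259 = 0.4213  (Oracle)
  w_5 = 0.078892·-0.1798 + 0.001174·6.5699 = -0.0065  (Chevron)
Σw_i=1.0000  μᵀw=0.1200
σ²=wᵀΣw=λ₁·μ_p+λ₂ = 0.078892·0.120 + 0.001174 = 0.010641 ≈ 0.0106

0.2676  0.0491  0.0539  0.2146  0.4213  -0.0065


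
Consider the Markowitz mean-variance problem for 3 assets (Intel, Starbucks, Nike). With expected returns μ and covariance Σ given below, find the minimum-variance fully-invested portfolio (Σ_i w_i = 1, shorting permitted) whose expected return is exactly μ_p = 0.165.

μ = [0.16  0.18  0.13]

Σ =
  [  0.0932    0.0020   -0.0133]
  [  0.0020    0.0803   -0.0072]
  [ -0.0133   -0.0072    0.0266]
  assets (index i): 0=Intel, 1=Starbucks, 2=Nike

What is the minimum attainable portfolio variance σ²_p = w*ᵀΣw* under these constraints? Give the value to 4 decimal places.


0.0287

u=Σ⁻¹μ = [2.6514  2.8006  6.9710]
v=Σ⁻¹𝟙 = [17.6375  16.5779  50.9000]
a=μᵀu=1.834565  b=𝟙ᵀu=12.423016  c=𝟙ᵀv=85.115361  D=ac−b²=1.818326
λ₁=(c·0.165−b)/D = (85.115361·0.165−12.423016)/1.818326 = 0.891489
λ₂=(a−b·0.165)/D = (1.834565−12.423016·0.165)/1.818326 = -0.118369
w* = 0.891489·u + -0.118369·v:
  w_0 = 0.891489·2.6514 + -0.118369·17.6375 = 0.2760  (Intel)
  w_1 = 0.891489·2.8006 + -0.118369·16.5779 = 0.5344  (Starbucks)
  w_2 = 0.891489·6.9710 + -0.118369·50.9000 = 0.1896  (Nike)
Σw_i=1.0000  μᵀw=0.1650
σ²=wᵀΣw=λ₁·μ_p+λ₂ = 0.891489·0.165 + -0.118369 = 0.028727 ≈ 0.0287


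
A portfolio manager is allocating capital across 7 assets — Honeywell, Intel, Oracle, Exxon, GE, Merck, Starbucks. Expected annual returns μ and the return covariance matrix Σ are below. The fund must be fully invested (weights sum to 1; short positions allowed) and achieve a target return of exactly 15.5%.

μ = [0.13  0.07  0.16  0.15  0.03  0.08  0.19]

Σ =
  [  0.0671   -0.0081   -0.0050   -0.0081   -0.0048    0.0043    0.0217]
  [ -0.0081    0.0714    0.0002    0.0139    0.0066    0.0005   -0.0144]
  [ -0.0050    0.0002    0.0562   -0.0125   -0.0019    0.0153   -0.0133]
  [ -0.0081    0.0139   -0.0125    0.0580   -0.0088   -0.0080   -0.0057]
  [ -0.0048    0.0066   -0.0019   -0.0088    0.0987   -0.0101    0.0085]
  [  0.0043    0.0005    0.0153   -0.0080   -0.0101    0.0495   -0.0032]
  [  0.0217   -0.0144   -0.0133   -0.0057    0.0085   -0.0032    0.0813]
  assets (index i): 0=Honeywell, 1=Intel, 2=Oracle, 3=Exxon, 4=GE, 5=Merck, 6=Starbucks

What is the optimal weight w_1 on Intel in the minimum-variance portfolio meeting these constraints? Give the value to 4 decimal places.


u=Σ⁻¹μ = [1.8831  0.9151  4.3548  4.1070  0.6392  1.0837  2.9727]
v=Σ⁻¹𝟙 = [16.3332  11.9895  24.2485  28.1653  13.7795  19.5219  15.3335]
a=μᵀu=2.292362  b=𝟙ᵀu=15.955618  c=𝟙ᵀv=129.371210  D=ac−b²=41.983862
λ₁=(c·0.155−b)/D = (129.371210·0.155−15.955618)/41.983862 = 0.097583
λ₂=(a−b·0.155)/D = (2.292362−15.955618·0.155)/41.983862 = -0.004305
w* = 0.097583·u + -0.004305·v:
  w_0 = 0.097583·1.8831 + -0.004305·16.3332 = 0.1134  (Honeywell)
  w_1 = 0.097583·0.9151 + -0.004305·11.9895 = 0.0377  (Intel)
  w_2 = 0.097583·4.3548 + -0.004305·24.2485 = 0.3206  (Oracle)
  w_3 = 0.097583·4.1070 + -0.004305·28.1653 = 0.2795  (Exxon)
  w_4 = 0.097583·0.6392 + -0.004305·13.7795 = 0.0031  (GE)
  w_5 = 0.097583·1.0837 + -0.004305·19.5219 = 0.0217  (Merck)
  w_6 = 0.097583·2.9727 + -0.004305·15.3335 = 0.2241  (Starbucks)
Σw_i=1.0000  μᵀw=0.1550
σ²=wᵀΣw=λ₁·μ_p+λ₂ = 0.097583·0.155 + -0.004305 = 0.010820 ≈ 0.0108

0.0377


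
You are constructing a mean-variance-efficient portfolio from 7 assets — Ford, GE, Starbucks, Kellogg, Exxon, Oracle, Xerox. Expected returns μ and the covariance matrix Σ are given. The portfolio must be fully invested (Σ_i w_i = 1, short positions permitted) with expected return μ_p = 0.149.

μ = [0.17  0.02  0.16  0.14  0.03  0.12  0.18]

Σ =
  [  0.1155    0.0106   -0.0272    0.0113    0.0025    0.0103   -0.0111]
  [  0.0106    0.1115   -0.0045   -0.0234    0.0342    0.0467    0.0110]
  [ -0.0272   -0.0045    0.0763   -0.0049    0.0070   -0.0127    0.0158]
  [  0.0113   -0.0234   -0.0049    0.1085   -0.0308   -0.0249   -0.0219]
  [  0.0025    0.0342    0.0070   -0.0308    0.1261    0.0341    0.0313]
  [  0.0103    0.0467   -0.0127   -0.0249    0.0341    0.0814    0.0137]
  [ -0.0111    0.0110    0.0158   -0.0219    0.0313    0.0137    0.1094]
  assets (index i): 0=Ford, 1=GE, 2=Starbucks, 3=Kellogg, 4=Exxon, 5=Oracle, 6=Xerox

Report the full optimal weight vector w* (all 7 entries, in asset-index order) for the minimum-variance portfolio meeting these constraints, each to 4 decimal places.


p=Σ⁻¹μ = [1.9951  -0.5689  3.0079  1.8784  -0.4433  2.4982  1.6605]
q=Σ⁻¹𝟙 = [10.5176  4.5725  18.4017  15.5437  3.8682  13.0811  7.4572]
a=μᵀp=1.657402  b=𝟙ᵀp=10.027905  c=𝟙ᵀq=73.442006  D=ac−b²=21.164030
λ₁=(c·0.149−b)/D = (73.442006·0.149−10.027905)/21.164030 = 0.043232
λ₂=(a−b·0.149)/D = (1.657402−10.027905·0.149)/21.164030 = 0.007713
w* = 0.043232·p + 0.007713·q:
  w_0 = 0.043232·1.9951 + 0.007713·10.5176 = 0.1674  (Ford)
  w_1 = 0.043232·-0.5689 + 0.007713·4.5725 = 0.0107  (GE)
  w_2 = 0.043232·3.0079 + 0.007713·18.4017 = 0.2720  (Starbucks)
  w_3 = 0.043232·1.8784 + 0.007713·15.5437 = 0.2011  (Kellogg)
  w_4 = 0.043232·-0.4433 + 0.007713·3.8682 = 0.0107  (Exxon)
  w_5 = 0.043232·2.4982 + 0.007713·13.0811 = 0.2089  (Oracle)
  w_6 = 0.043232·1.6605 + 0.007713·7.4572 = 0.1293  (Xerox)
Σw_i=1.0000  μᵀw=0.1490
σ²=wᵀΣw=λ₁·μ_p+λ₂ = 0.043232·0.149 + 0.007713 = 0.014155 ≈ 0.0142

0.1674  0.0107  0.2720  0.2011  0.0107  0.2089  0.1293


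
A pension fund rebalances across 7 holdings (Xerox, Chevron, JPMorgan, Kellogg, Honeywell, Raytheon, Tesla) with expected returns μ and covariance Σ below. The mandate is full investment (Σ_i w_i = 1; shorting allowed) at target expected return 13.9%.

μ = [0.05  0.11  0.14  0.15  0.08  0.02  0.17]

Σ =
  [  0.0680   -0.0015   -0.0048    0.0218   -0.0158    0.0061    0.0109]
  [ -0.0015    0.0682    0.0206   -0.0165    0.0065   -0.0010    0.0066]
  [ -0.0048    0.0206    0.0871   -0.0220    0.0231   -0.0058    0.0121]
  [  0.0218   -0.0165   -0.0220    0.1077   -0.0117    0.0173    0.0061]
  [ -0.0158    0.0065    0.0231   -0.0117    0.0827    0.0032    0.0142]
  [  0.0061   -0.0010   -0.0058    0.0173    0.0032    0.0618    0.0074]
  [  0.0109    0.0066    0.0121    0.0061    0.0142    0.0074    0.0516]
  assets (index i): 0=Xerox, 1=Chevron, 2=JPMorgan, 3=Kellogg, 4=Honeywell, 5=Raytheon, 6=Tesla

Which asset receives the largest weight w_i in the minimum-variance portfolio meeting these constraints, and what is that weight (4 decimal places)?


p=Σ⁻¹μ = [-0.0313  1.3833  1.2690  1.8189  0.3277  -0.3661  2.5740]
q=Σ⁻¹𝟙 = [12.9021  13.1038  8.3471  9.2385  10.7971  11.8895  7.2525]
a=μᵀp=1.057555  b=𝟙ᵀp=6.975355  c=𝟙ᵀq=73.530418  D=ac−b²=29.106914
λ₁=(c·0.139−b)/D = (73.530418·0.139−6.975355)/29.106914 = 0.111498
λ₂=(a−b·0.139)/D = (1.057555−6.975355·0.139)/29.106914 = 0.003023
w* = 0.111498·p + 0.003023·q:
  w_0 = 0.111498·-0.0313 + 0.003023·12.9021 = 0.0355  (Xerox)
  w_1 = 0.111498·1.3833 + 0.003023·13.1038 = 0.1938  (Chevron)
  w_2 = 0.111498·1.2690 + 0.003023·8.3471 = 0.1667  (JPMorgan)
  w_3 = 0.111498·1.8189 + 0.003023·9.2385 = 0.2307  (Kellogg)
  w_4 = 0.111498·0.3277 + 0.003023·10.7971 = 0.0692  (Honeywell)
  w_5 = 0.111498·-0.3661 + 0.003023·11.8895 = -0.0049  (Raytheon)
  w_6 = 0.111498·2.5740 + 0.003023·7.2525 = 0.3089  (Tesla)
Σw_i=1.0000  μᵀw=0.1390
σ²=wᵀΣw=λ₁·μ_p+λ₂ = 0.111498·0.139 + 0.003023 = 0.018521 ≈ 0.0185

Tesla (0.3089)


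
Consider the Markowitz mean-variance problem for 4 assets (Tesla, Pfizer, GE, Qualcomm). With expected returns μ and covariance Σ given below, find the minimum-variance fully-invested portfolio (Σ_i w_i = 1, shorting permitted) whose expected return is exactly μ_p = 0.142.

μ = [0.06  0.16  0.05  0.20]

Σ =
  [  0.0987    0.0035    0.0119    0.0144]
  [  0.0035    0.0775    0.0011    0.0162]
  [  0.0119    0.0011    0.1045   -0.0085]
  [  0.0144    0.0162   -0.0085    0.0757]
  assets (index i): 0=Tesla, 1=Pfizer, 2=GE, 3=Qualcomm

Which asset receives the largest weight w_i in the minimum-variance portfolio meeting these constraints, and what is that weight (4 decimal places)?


p=Σ⁻¹μ = [0.1320  1.5571  0.6386  2.3554]
q=Σ⁻¹𝟙 = [7.0512  10.2011  9.5339  10.7562]
a=μᵀp=0.760070  b=𝟙ᵀp=4.683180  c=𝟙ᵀq=37.542408  D=ac−b²=6.602678
λ₁=(c·0.142−b)/D = (37.542408·0.142−4.683180)/6.602678 = 0.098118
λ₂=(a−b·0.142)/D = (0.760070−4.683180·0.142)/6.602678 = 0.014397
w* = 0.098118·p + 0.014397·q:
  w_0 = 0.098118·0.1320 + 0.014397·7.0512 = 0.1145  (Tesla)
  w_1 = 0.098118·1.5571 + 0.014397·10.2011 = 0.2996  (Pfizer)
  w_2 = 0.098118·0.6386 + 0.014397·9.5339 = 0.1999  (GE)
  w_3 = 0.098118·2.3554 + 0.014397·10.7562 = 0.3860  (Qualcomm)
Σw_i=1.0000  μᵀw=0.1420
σ²=wᵀΣw=λ₁·μ_p+λ₂ = 0.098118·0.142 + 0.014397 = 0.028330 ≈ 0.0283

Qualcomm (0.3860)


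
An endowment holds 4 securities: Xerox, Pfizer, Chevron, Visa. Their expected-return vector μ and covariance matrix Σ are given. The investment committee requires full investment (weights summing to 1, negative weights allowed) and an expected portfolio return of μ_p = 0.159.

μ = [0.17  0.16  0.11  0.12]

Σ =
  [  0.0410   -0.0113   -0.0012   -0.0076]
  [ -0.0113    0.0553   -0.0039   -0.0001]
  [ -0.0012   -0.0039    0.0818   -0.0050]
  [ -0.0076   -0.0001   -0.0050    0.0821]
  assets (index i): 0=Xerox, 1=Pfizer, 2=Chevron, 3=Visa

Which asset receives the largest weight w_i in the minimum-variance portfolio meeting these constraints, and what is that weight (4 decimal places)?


u=Σ⁻¹μ = [5.7442  4.1949  1.7577  2.1055]
v=Σ⁻¹𝟙 = [35.1269  26.3483  14.9975  16.3774]
a=μᵀu=2.093706  b=𝟙ᵀu=13.802316  c=𝟙ᵀv=92.850129  D=ac−b²=3.896952
λ₁=(c·0.159−b)/D = (92.850129·0.159−13.802316)/3.896952 = 0.246566
λ₂=(a−b·0.159)/D = (2.093706−13.802316·0.159)/3.896952 = -0.025882
w* = 0.246566·u + -0.025882·v:
  w_0 = 0.246566·5.7442 + -0.025882·35.1269 = 0.5072  (Xerox)
  w_1 = 0.246566·4.1949 + -0.025882·26.3483 = 0.3524  (Pfizer)
  w_2 = 0.246566·1.7577 + -0.025882·14.9975 = 0.0452  (Chevron)
  w_3 = 0.246566·2.1055 + -0.025882·16.3774 = 0.0953  (Visa)
Σw_i=1.0000  μᵀw=0.1590
σ²=wᵀΣw=λ₁·μ_p+λ₂ = 0.246566·0.159 + -0.025882 = 0.013322 ≈ 0.0133

Xerox (0.5072)


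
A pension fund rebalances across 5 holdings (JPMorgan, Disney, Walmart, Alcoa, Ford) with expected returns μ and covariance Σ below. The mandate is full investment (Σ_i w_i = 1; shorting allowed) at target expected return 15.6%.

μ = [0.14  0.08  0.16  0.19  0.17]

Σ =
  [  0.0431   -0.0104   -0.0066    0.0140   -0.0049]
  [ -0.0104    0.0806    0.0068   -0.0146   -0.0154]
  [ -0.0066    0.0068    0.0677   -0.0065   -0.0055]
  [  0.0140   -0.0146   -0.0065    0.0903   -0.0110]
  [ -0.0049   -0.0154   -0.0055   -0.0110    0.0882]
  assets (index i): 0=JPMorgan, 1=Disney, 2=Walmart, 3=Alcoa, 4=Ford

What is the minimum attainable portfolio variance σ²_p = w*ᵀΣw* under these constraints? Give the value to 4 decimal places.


p=Σ⁻¹μ = [3.7935  2.2543  2.9891  2.4642  3.0255]
q=Σ⁻¹𝟙 = [28.7964  20.7536  18.3816  13.6528  19.4103]
a=μᵀp=2.172225  b=𝟙ᵀp=14.526611  c=𝟙ᵀq=100.994622  D=ac−b²=8.360563
λ₁=(c·0.156−b)/D = (100.994622·0.156−14.526611)/8.360563 = 0.146946
λ₂=(a−b·0.156)/D = (2.172225−14.526611·0.156)/8.360563 = -0.011235
w* = 0.146946·p + -0.011235·q:
  w_0 = 0.146946·3.7935 + -0.011235·28.7964 = 0.2339  (JPMorgan)
  w_1 = 0.146946·2.2543 + -0.011235·20.7536 = 0.0981  (Disney)
  w_2 = 0.146946·2.9891 + -0.011235·18.3816 = 0.2327  (Walmart)
  w_3 = 0.146946·2.4642 + -0.011235·13.6528 = 0.2087  (Alcoa)
  w_4 = 0.146946·3.0255 + -0.011235·19.4103 = 0.2265  (Ford)
Σw_i=1.0000  μᵀw=0.1560
σ²=wᵀΣw=λ₁·μ_p+λ₂ = 0.146946·0.156 + -0.011235 = 0.011689 ≈ 0.0117

0.0117


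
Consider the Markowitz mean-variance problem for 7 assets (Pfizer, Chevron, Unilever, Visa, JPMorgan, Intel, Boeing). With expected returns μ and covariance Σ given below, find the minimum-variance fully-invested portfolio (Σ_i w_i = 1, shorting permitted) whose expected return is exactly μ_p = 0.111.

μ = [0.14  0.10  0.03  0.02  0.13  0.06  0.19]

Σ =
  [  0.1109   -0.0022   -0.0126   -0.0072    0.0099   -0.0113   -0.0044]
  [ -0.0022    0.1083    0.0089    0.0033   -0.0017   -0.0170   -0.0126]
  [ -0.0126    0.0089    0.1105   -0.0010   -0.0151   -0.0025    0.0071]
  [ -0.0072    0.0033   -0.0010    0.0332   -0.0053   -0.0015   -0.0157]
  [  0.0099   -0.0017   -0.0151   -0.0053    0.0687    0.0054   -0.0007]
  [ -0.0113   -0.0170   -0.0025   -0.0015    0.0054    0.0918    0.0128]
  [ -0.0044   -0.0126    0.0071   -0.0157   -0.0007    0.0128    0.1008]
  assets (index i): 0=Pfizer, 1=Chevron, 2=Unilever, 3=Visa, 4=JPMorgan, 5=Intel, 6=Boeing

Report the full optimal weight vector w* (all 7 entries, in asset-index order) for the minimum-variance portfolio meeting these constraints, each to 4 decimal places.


0.1444  0.1228  0.0421  0.2032  0.1922  0.0609  0.2344

x=Σ⁻¹μ = [1.4772  1.2543  0.4920  2.2698  1.9646  0.6745  2.3530]
y=Σ⁻¹𝟙 = [13.7114  11.3545  11.7760  43.5289  18.0033  12.3638  16.4438]
a=μᵀx=1.135350  b=𝟙ᵀx=10.485494  c=𝟙ᵀy=127.181792  D=ac−b²=34.450249
λ₁=(c·0.111−b)/D = (127.181792·0.111−10.485494)/34.450249 = 0.105418
λ₂=(a−b·0.111)/D = (1.135350−10.485494·0.111)/34.450249 = -0.000828
w* = 0.105418·x + -0.000828·y:
  w_0 = 0.105418·1.4772 + -0.000828·13.7114 = 0.1444  (Pfizer)
  w_1 = 0.105418·1.2543 + -0.000828·11.3545 = 0.1228  (Chevron)
  w_2 = 0.105418·0.4920 + -0.000828·11.7760 = 0.0421  (Unilever)
  w_3 = 0.105418·2.2698 + -0.000828·43.5289 = 0.2032  (Visa)
  w_4 = 0.105418·1.9646 + -0.000828·18.0033 = 0.1922  (JPMorgan)
  w_5 = 0.105418·0.6745 + -0.000828·12.3638 = 0.0609  (Intel)
  w_6 = 0.105418·2.3530 + -0.000828·16.4438 = 0.2344  (Boeing)
Σw_i=1.0000  μᵀw=0.1110
σ²=wᵀΣw=λ₁·μ_p+λ₂ = 0.105418·0.111 + -0.000828 = 0.010873 ≈ 0.0109


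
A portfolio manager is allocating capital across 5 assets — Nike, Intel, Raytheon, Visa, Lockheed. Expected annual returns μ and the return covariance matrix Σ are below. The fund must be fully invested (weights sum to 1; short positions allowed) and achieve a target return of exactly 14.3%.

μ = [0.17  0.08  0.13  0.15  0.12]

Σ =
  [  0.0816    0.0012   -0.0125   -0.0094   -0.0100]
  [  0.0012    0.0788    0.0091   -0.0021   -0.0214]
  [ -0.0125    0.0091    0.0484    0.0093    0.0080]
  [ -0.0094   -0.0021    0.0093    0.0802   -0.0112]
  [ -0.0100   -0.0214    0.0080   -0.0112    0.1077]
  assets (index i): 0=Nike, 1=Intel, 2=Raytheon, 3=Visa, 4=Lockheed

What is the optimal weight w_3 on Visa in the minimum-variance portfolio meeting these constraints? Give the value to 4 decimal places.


u=Σ⁻¹μ = [2.9066  1.1890  2.5194  2.1818  1.6601]
v=Σ⁻¹𝟙 = [18.1574  14.6447  17.3890  14.9391  14.1428]
a=μᵀu=1.443244  b=𝟙ᵀu=10.456889  c=𝟙ᵀv=79.272860  D=ac−b²=5.063540
λ₁=(c·0.143−b)/D = (79.272860·0.143−10.456889)/5.063540 = 0.173620
λ₂=(a−b·0.143)/D = (1.443244−10.456889·0.143)/5.063540 = -0.010288
w* = 0.173620·u + -0.010288·v:
  w_0 = 0.173620·2.9066 + -0.010288·18.1574 = 0.3178  (Nike)
  w_1 = 0.173620·1.1890 + -0.010288·14.6447 = 0.0558  (Intel)
  w_2 = 0.173620·2.5194 + -0.010288·17.3890 = 0.2585  (Raytheon)
  w_3 = 0.173620·2.1818 + -0.010288·14.9391 = 0.2251  (Visa)
  w_4 = 0.173620·1.6601 + -0.010288·14.1428 = 0.1427  (Lockheed)
Σw_i=1.0000  μᵀw=0.1430
σ²=wᵀΣw=λ₁·μ_p+λ₂ = 0.173620·0.143 + -0.010288 = 0.014540 ≈ 0.0145

0.2251


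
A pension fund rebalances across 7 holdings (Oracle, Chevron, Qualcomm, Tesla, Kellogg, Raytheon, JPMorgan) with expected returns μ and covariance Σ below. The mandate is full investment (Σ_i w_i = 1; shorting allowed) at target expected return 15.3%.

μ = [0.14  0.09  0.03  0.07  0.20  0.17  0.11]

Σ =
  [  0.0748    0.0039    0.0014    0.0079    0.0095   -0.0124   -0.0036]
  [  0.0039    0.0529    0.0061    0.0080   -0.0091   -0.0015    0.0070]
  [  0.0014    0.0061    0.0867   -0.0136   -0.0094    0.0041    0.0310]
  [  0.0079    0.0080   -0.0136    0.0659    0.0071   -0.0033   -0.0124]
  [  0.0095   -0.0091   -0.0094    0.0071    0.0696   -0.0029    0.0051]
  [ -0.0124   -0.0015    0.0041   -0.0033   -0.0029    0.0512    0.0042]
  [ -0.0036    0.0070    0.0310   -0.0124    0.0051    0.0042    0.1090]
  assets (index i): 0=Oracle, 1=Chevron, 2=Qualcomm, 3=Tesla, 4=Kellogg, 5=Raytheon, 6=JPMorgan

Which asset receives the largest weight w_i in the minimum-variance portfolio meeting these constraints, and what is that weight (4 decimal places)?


Raytheon (0.3357)

g=Σ⁻¹μ = [2.0252  1.9657  0.1564  0.6272  2.9280  4.0059  0.6853]
h=Σ⁻¹𝟙 = [12.9722  17.1275  11.0059  14.3416  15.4520  23.6525  5.3698]
a=μᵀg=1.851023  b=𝟙ᵀg=12.393684  c=𝟙ᵀh=99.921585  D=ac−b²=31.353783
λ₁=(c·0.153−b)/D = (99.921585·0.153−12.393684)/31.353783 = 0.092312
λ₂=(a−b·0.153)/D = (1.851023−12.393684·0.153)/31.353783 = -0.001442
w* = 0.092312·g + -0.001442·h:
  w_0 = 0.092312·2.0252 + -0.001442·12.9722 = 0.1682  (Oracle)
  w_1 = 0.092312·1.9657 + -0.001442·17.1275 = 0.1568  (Chevron)
  w_2 = 0.092312·0.1564 + -0.001442·11.0059 = -0.0014  (Qualcomm)
  w_3 = 0.092312·0.6272 + -0.001442·14.3416 = 0.0372  (Tesla)
  w_4 = 0.092312·2.9280 + -0.001442·15.4520 = 0.2480  (Kellogg)
  w_5 = 0.092312·4.0059 + -0.001442·23.6525 = 0.3357  (Raytheon)
  w_6 = 0.092312·0.6853 + -0.001442·5.3698 = 0.0555  (JPMorgan)
Σw_i=1.0000  μᵀw=0.1530
σ²=wᵀΣw=λ₁·μ_p+λ₂ = 0.092312·0.153 + -0.001442 = 0.012682 ≈ 0.0127


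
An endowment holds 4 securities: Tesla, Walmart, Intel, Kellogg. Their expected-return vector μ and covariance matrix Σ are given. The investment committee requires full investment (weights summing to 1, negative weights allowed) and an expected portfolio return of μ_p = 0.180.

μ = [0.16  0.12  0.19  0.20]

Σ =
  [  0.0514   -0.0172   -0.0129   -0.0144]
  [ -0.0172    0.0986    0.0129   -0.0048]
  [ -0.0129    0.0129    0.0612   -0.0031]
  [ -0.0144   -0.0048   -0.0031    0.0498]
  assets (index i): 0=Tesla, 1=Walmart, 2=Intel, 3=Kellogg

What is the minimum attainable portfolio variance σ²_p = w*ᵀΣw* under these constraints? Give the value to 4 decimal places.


0.0097

g=Σ⁻¹μ = [6.7352  2.1297  4.4017  6.4429]
h=Σ⁻¹𝟙 = [40.3109  15.8204  23.2602  34.7093]
a=μᵀg=3.458098  b=𝟙ᵀg=19.709505  c=𝟙ᵀh=114.100901  D=ac−b²=6.107534
λ₁=(c·0.180−b)/D = (114.100901·0.180−19.709505)/6.107534 = 0.135678
λ₂=(a−b·0.180)/D = (3.458098−19.709505·0.180)/6.107534 = -0.014672
w* = 0.135678·g + -0.014672·h:
  w_0 = 0.135678·6.7352 + -0.014672·40.3109 = 0.3224  (Tesla)
  w_1 = 0.135678·2.1297 + -0.014672·15.8204 = 0.0568  (Walmart)
  w_2 = 0.135678·4.4017 + -0.014672·23.2602 = 0.2559  (Intel)
  w_3 = 0.135678·6.4429 + -0.014672·34.7093 = 0.3649  (Kellogg)
Σw_i=1.0000  μᵀw=0.1800
σ²=wᵀΣw=λ₁·μ_p+λ₂ = 0.135678·0.180 + -0.014672 = 0.009750 ≈ 0.0097


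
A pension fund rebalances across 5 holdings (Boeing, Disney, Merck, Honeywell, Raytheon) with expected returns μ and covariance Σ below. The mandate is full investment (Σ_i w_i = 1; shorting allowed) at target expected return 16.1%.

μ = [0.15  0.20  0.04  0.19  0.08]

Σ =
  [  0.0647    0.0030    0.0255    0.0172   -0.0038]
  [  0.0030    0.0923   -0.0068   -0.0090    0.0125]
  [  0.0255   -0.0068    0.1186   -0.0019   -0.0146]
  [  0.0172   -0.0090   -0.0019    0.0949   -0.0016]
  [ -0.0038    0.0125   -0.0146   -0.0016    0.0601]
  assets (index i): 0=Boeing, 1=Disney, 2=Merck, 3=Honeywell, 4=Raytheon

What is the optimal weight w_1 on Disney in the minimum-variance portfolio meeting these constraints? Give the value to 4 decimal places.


0.3041

x=Σ⁻¹μ = [1.6623  2.1718  0.2709  1.9308  1.1017]
y=Σ⁻¹𝟙 = [9.6844  9.7939  9.2575  10.1953  17.7346]
a=μᵀx=1.149543  b=𝟙ᵀx=7.137621  c=𝟙ᵀy=56.665757  D=ac−b²=14.194103
λ₁=(c·0.161−b)/D = (56.665757·0.161−7.137621)/14.194103 = 0.139887
λ₂=(a−b·0.161)/D = (1.149543−7.137621·0.161)/14.194103 = 0.000027
w* = 0.139887·x + 0.000027·y:
  w_0 = 0.139887·1.6623 + 0.000027·9.6844 = 0.2328  (Boeing)
  w_1 = 0.139887·2.1718 + 0.000027·9.7939 = 0.3041  (Disney)
  w_2 = 0.139887·0.2709 + 0.000027·9.2575 = 0.0382  (Merck)
  w_3 = 0.139887·1.9308 + 0.000027·10.1953 = 0.2704  (Honeywell)
  w_4 = 0.139887·1.1017 + 0.000027·17.7346 = 0.1546  (Raytheon)
Σw_i=1.0000  μᵀw=0.1610
σ²=wᵀΣw=λ₁·μ_p+λ₂ = 0.139887·0.161 + 0.000027 = 0.022549 ≈ 0.0225
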